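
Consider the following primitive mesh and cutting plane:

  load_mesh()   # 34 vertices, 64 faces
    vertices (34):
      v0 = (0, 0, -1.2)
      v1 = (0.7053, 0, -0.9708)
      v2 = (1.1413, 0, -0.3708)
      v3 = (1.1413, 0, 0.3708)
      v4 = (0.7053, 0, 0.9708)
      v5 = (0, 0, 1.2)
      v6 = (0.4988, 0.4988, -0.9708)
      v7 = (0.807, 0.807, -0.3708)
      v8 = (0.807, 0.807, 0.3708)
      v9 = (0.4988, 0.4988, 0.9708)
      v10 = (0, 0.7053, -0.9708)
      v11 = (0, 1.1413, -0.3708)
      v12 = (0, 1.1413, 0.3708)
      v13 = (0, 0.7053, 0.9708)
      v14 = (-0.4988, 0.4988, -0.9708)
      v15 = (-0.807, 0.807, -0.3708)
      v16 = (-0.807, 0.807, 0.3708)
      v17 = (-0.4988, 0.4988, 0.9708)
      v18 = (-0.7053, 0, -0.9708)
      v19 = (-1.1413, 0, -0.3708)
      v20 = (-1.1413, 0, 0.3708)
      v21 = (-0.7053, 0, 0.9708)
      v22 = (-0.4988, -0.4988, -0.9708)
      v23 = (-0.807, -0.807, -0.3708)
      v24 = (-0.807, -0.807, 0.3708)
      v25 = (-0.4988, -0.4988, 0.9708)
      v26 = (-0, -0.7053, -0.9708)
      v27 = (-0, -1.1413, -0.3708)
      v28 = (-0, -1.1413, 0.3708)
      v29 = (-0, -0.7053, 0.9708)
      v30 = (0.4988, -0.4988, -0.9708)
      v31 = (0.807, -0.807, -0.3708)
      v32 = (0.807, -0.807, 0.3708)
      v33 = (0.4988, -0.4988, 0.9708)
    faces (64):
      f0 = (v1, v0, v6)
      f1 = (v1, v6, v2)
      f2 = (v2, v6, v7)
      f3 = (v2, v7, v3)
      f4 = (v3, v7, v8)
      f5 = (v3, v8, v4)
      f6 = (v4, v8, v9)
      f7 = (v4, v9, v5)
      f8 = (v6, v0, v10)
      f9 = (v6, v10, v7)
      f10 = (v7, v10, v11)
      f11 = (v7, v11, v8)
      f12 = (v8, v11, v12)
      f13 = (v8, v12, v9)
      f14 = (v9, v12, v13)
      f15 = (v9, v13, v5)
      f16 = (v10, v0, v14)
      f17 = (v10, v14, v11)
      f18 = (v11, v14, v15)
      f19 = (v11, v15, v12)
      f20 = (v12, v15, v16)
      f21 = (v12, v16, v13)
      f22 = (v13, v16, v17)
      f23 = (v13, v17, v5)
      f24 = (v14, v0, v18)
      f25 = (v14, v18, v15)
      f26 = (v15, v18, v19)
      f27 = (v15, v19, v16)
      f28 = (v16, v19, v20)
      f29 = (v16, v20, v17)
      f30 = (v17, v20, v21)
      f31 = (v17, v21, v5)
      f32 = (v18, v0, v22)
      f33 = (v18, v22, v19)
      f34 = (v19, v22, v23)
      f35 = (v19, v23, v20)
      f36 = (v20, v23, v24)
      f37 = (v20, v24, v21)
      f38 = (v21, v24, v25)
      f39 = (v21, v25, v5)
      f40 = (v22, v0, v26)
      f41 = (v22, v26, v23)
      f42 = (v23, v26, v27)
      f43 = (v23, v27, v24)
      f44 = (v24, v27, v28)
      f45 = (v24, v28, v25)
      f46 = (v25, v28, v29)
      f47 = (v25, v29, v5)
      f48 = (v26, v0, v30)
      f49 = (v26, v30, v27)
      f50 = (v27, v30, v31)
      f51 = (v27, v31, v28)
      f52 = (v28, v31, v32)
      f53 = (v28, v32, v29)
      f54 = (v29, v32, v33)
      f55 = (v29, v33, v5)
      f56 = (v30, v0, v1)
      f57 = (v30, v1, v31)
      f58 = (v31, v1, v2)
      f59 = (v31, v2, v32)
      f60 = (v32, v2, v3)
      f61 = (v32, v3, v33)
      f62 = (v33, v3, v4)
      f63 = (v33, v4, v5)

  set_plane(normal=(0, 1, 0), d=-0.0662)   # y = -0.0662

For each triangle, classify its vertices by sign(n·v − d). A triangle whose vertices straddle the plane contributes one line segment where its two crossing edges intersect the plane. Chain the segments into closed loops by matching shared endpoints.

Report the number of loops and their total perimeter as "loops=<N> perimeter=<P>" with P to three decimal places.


Straddling triangles (20 of 64):
  (v18,v0,v22) [++-] → (-0.0662, -0.0662, -1.16958)–(-0.677894, -0.0662, -0.9708)  len=0.6432
  (v18,v22,v19) [+-+] → (-0.677894, -0.0662, -0.9708)–(-1.05603, -0.0662, -0.450431)  len=0.6432
  (v19,v22,v23) [+--] → (-1.05603, -0.0662, -0.450431)–(-1.11388, -0.0662, -0.3708)  len=0.0984
  (v19,v23,v20) [+-+] → (-1.11388, -0.0662, -0.3708)–(-1.11388, -0.0662, 0.309965)  len=0.6808
  (v20,v23,v24) [+--] → (-1.11388, -0.0662, 0.309965)–(-1.11388, -0.0662, 0.3708)  len=0.0608
  (v20,v24,v21) [+-+] → (-1.11388, -0.0662, 0.3708)–(-0.713643, -0.0662, 0.921581)  len=0.6808
  (v21,v24,v25) [+--] → (-0.713643, -0.0662, 0.921581)–(-0.677894, -0.0662, 0.9708)  len=0.0608
  (v21,v25,v5) [+-+] → (-0.677894, -0.0662, 0.9708)–(-0.0662, -0.0662, 1.16958)  len=0.6432
  (v22,v0,v26) [-+-] → (-0.0662, -0.0662, -1.16958)–(0, -0.0662, -1.17849)  len=0.0668
  (v25,v29,v5) [--+] → (0, -0.0662, 1.17849)–(-0.0662, -0.0662, 1.16958)  len=0.0668
  (v26,v0,v30) [-+-] → (0, -0.0662, -1.17849)–(0.0662, -0.0662, -1.16958)  len=0.0668
  (v29,v33,v5) [--+] → (0.0662, -0.0662, 1.16958)–(0, -0.0662, 1.17849)  len=0.0668
  (v30,v0,v1) [-++] → (0.0662, -0.0662, -1.16958)–(0.677894, -0.0662, -0.9708)  len=0.6432
  (v30,v1,v31) [-+-] → (0.677894, -0.0662, -0.9708)–(0.713643, -0.0662, -0.921581)  len=0.0608
  (v31,v1,v2) [-++] → (0.713643, -0.0662, -0.921581)–(1.11388, -0.0662, -0.3708)  len=0.6808
  (v31,v2,v32) [-+-] → (1.11388, -0.0662, -0.3708)–(1.11388, -0.0662, -0.309965)  len=0.0608
  (v32,v2,v3) [-++] → (1.11388, -0.0662, -0.309965)–(1.11388, -0.0662, 0.3708)  len=0.6808
  (v32,v3,v33) [-+-] → (1.11388, -0.0662, 0.3708)–(1.05603, -0.0662, 0.450431)  len=0.0984
  (v33,v3,v4) [-++] → (1.05603, -0.0662, 0.450431)–(0.677894, -0.0662, 0.9708)  len=0.6432
  (v33,v4,v5) [-++] → (0.677894, -0.0662, 0.9708)–(0.0662, -0.0662, 1.16958)  len=0.6432

Chained into 1 loop(s):
  loop 1: 20 segments, perimeter = 7.2898
Total perimeter = 7.290

loops=1 perimeter=7.290


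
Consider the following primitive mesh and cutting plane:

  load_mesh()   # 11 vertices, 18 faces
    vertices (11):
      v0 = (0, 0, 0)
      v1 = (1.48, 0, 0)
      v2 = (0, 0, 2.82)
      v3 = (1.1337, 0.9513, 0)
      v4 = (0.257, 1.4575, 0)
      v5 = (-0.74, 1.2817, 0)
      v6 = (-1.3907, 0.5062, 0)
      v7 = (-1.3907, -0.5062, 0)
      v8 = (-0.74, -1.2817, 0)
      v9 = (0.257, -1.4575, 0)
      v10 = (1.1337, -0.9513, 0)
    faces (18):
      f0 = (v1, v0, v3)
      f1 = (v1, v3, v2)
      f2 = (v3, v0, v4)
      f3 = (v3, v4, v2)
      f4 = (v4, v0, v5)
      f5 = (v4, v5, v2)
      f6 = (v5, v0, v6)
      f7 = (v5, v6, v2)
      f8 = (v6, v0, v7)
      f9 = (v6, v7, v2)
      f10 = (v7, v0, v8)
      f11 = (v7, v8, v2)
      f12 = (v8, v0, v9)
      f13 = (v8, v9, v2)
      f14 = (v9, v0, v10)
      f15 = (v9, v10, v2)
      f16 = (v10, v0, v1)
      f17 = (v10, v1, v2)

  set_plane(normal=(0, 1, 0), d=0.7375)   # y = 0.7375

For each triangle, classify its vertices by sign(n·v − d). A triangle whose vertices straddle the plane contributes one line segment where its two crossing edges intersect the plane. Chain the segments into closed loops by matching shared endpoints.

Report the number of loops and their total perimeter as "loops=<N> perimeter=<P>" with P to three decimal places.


Straddling triangles (8 of 18):
  (v1,v0,v3) [--+] → (0.878906, 0.7375, 0)–(1.21153, 0.7375, 0)  len=0.3326
  (v1,v3,v2) [-+-] → (1.21153, 0.7375, 0)–(0.878906, 0.7375, 0.633781)  len=0.7158
  (v3,v0,v4) [+-+] → (0.878906, 0.7375, 0)–(0.130043, 0.7375, 0)  len=0.7489
  (v3,v4,v2) [++-] → (0.130043, 0.7375, 1.39307)–(0.878906, 0.7375, 0.633781)  len=1.0665
  (v4,v0,v5) [+-+] → (0.130043, 0.7375, 0)–(-0.425802, 0.7375, 0)  len=0.5558
  (v4,v5,v2) [++-] → (-0.425802, 0.7375, 1.19735)–(0.130043, 0.7375, 1.39307)  len=0.5893
  (v5,v0,v6) [+--] → (-0.425802, 0.7375, 0)–(-1.19662, 0.7375, 0)  len=0.7708
  (v5,v6,v2) [+--] → (-1.19662, 0.7375, 0)–(-0.425802, 0.7375, 1.19735)  len=1.4240

Chained into 1 loop(s):
  loop 1: 8 segments, perimeter = 6.2037
Total perimeter = 6.204

loops=1 perimeter=6.204


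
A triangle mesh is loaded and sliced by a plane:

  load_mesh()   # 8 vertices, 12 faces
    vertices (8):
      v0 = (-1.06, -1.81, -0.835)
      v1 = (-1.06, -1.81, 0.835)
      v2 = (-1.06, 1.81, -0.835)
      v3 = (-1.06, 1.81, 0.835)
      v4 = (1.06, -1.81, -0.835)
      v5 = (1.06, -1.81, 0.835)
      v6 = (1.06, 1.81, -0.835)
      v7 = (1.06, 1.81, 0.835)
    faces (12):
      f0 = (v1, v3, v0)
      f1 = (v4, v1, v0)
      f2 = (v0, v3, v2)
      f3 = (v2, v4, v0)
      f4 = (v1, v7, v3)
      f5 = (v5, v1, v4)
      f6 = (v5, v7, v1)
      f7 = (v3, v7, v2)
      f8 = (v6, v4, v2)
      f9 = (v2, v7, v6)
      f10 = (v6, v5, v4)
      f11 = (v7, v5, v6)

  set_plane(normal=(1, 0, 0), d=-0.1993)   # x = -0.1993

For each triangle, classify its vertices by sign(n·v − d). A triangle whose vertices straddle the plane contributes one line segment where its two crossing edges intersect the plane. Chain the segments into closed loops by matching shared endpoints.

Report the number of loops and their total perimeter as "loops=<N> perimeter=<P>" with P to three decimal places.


loops=1 perimeter=10.580

Straddling triangles (8 of 12):
  (v4,v1,v0) [+--] → (-0.1993, -1.81, 0.156996)–(-0.1993, -1.81, -0.835)  len=0.9920
  (v2,v4,v0) [-+-] → (-0.1993, 0.340314, -0.835)–(-0.1993, -1.81, -0.835)  len=2.1503
  (v1,v7,v3) [-+-] → (-0.1993, -0.340314, 0.835)–(-0.1993, 1.81, 0.835)  len=2.1503
  (v5,v1,v4) [+-+] → (-0.1993, -1.81, 0.835)–(-0.1993, -1.81, 0.156996)  len=0.6780
  (v5,v7,v1) [++-] → (-0.1993, -0.340314, 0.835)–(-0.1993, -1.81, 0.835)  len=1.4697
  (v3,v7,v2) [-+-] → (-0.1993, 1.81, 0.835)–(-0.1993, 1.81, -0.156996)  len=0.9920
  (v6,v4,v2) [++-] → (-0.1993, 0.340314, -0.835)–(-0.1993, 1.81, -0.835)  len=1.4697
  (v2,v7,v6) [-++] → (-0.1993, 1.81, -0.156996)–(-0.1993, 1.81, -0.835)  len=0.6780

Chained into 1 loop(s):
  loop 1: 8 segments, perimeter = 10.5800
Total perimeter = 10.580


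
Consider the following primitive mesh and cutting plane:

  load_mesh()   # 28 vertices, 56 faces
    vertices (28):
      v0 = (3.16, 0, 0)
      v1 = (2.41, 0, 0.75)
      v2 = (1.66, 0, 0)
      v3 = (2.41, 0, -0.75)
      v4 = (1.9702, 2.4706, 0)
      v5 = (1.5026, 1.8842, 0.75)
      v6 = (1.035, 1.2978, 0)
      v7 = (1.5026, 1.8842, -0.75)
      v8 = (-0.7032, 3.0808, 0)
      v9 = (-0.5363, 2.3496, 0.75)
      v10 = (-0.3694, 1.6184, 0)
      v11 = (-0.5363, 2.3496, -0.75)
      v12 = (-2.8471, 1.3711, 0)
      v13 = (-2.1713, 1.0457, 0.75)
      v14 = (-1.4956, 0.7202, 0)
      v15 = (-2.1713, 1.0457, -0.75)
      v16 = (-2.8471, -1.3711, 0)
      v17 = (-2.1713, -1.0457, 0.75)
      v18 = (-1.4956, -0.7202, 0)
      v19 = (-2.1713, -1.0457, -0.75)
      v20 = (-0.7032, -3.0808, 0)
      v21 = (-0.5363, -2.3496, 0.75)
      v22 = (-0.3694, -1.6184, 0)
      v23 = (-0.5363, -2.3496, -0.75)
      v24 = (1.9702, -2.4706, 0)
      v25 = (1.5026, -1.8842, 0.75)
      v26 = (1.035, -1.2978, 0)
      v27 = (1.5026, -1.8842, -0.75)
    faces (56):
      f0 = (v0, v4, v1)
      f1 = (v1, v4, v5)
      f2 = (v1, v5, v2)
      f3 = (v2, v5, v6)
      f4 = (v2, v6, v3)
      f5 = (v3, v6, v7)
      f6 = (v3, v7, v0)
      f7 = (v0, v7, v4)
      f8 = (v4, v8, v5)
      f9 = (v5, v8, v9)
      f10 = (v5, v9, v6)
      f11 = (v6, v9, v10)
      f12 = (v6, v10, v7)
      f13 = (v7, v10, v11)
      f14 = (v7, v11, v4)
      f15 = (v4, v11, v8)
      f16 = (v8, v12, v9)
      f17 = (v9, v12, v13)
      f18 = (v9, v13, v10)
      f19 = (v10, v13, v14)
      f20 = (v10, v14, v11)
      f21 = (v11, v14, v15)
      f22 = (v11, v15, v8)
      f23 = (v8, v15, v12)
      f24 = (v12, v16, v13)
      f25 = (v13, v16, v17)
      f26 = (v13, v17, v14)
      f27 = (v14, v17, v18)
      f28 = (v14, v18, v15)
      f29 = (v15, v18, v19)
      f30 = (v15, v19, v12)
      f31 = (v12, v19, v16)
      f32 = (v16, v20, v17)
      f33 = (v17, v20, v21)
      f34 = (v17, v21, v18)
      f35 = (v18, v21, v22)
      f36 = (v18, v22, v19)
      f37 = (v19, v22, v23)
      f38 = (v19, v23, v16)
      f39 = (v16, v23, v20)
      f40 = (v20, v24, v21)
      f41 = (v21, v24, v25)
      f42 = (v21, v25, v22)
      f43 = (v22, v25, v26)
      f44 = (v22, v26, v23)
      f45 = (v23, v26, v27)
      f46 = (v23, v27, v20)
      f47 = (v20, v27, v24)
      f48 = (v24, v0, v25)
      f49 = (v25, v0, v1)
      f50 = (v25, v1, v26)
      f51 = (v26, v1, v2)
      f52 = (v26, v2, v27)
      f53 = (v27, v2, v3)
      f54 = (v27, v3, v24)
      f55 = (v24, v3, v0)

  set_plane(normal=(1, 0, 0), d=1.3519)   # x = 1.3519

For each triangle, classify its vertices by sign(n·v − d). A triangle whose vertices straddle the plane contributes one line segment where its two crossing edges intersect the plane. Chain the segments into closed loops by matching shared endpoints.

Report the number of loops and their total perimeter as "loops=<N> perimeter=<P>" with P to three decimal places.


loops=2 perimeter=10.087

Straddling triangles (20 of 56):
  (v2,v5,v6) [++-] → (1.3519, 1.69521, 0.508287)–(1.3519, 0.639763, 0)  len=1.1715
  (v2,v6,v3) [+-+] → (1.3519, 0.639763, 0)–(1.3519, 0.998692, -0.172855)  len=0.3984
  (v3,v6,v7) [+-+] → (1.3519, 0.998692, -0.172855)–(1.3519, 1.69521, -0.508287)  len=0.7731
  (v4,v8,v5) [+-+] → (1.3519, 2.61173, 0)–(1.3519, 1.96595, 0.69876)  len=0.9515
  (v5,v8,v9) [+--] → (1.3519, 1.96595, 0.69876)–(1.3519, 1.9186, 0.75)  len=0.0698
  (v5,v9,v6) [+--] → (1.3519, 1.9186, 0.75)–(1.3519, 1.69521, 0.508287)  len=0.3291
  (v6,v10,v7) [--+] → (1.3519, 1.8628, -0.689623)–(1.3519, 1.69521, -0.508287)  len=0.2469
  (v7,v10,v11) [+--] → (1.3519, 1.8628, -0.689623)–(1.3519, 1.9186, -0.75)  len=0.0822
  (v7,v11,v4) [+-+] → (1.3519, 1.9186, -0.75)–(1.3519, 2.44075, -0.185009)  len=0.7693
  (v4,v11,v8) [+--] → (1.3519, 2.44075, -0.185009)–(1.3519, 2.61173, 0)  len=0.2519
  (v20,v24,v21) [-+-] → (1.3519, -2.61173, 0)–(1.3519, -2.44075, 0.185009)  len=0.2519
  (v21,v24,v25) [-++] → (1.3519, -2.44075, 0.185009)–(1.3519, -1.9186, 0.75)  len=0.7693
  (v21,v25,v22) [-+-] → (1.3519, -1.9186, 0.75)–(1.3519, -1.8628, 0.689623)  len=0.0822
  (v22,v25,v26) [-+-] → (1.3519, -1.8628, 0.689623)–(1.3519, -1.69521, 0.508287)  len=0.2469
  (v23,v26,v27) [--+] → (1.3519, -1.69521, -0.508287)–(1.3519, -1.9186, -0.75)  len=0.3291
  (v23,v27,v20) [-+-] → (1.3519, -1.9186, -0.75)–(1.3519, -1.96595, -0.69876)  len=0.0698
  (v20,v27,v24) [-++] → (1.3519, -1.96595, -0.69876)–(1.3519, -2.61173, 0)  len=0.9515
  (v25,v1,v26) [++-] → (1.3519, -0.998692, 0.172855)–(1.3519, -1.69521, 0.508287)  len=0.7731
  (v26,v1,v2) [-++] → (1.3519, -0.998692, 0.172855)–(1.3519, -0.639763, 0)  len=0.3984
  (v26,v2,v27) [-++] → (1.3519, -0.639763, 0)–(1.3519, -1.69521, -0.508287)  len=1.1715

Chained into 2 loop(s):
  loop 1: 10 segments, perimeter = 5.0437
  loop 2: 10 segments, perimeter = 5.0437
Total perimeter = 10.087


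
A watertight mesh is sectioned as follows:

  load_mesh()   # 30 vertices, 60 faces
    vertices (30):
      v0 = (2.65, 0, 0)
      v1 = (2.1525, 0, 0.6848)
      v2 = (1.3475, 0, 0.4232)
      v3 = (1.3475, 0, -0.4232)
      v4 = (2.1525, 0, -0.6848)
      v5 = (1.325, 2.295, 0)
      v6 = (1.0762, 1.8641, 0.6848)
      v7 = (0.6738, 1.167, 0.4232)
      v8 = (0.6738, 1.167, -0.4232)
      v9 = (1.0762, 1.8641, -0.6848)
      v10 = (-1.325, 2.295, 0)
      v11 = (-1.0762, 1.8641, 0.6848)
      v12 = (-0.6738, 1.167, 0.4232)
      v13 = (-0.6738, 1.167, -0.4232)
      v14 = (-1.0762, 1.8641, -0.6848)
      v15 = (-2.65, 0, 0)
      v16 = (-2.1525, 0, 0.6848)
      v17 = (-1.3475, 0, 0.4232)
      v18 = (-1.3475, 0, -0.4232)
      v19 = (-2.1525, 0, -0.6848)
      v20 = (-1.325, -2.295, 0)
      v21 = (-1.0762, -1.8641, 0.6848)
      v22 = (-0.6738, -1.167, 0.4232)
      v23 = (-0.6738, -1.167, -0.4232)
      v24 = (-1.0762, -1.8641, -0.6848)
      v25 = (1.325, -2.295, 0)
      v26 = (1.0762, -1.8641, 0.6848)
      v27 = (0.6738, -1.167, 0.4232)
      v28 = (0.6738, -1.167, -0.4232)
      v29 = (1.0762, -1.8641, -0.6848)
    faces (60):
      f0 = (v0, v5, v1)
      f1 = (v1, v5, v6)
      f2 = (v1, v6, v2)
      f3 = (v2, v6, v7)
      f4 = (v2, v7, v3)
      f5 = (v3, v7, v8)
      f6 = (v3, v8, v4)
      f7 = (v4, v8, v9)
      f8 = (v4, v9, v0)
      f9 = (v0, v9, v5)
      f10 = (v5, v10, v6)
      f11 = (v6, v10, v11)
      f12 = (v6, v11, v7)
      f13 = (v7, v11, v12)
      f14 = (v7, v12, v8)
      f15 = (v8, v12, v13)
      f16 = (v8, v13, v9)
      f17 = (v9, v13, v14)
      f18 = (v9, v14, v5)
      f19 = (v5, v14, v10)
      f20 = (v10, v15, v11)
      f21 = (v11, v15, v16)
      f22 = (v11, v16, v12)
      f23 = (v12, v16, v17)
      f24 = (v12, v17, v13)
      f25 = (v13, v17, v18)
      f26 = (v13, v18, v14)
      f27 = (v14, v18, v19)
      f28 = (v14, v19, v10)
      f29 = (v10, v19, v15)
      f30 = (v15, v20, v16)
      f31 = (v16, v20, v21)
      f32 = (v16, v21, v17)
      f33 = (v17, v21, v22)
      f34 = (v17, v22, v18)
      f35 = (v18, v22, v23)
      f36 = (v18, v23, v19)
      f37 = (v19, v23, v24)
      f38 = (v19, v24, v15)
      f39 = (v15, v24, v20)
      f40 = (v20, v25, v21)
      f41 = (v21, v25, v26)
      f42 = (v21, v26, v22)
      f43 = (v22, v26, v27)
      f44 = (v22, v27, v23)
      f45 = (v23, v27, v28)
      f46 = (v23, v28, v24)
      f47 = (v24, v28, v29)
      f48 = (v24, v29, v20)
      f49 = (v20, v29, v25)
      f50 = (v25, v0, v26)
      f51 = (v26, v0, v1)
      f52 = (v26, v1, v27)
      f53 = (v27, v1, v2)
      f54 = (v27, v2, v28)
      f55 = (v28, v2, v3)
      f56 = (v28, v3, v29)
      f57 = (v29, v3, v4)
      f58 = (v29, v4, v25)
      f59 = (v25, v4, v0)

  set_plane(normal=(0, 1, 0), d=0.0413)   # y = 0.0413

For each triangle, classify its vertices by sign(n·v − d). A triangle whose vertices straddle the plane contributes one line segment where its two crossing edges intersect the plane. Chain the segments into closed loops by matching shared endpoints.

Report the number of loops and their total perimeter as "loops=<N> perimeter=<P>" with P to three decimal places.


Straddling triangles (20 of 60):
  (v0,v5,v1) [-+-] → (2.62616, 0.0413, 0)–(2.13761, 0.0413, 0.672477)  len=0.8312
  (v1,v5,v6) [-++] → (2.13761, 0.0413, 0.672477)–(2.12865, 0.0413, 0.6848)  len=0.0152
  (v1,v6,v2) [-+-] → (2.12865, 0.0413, 0.6848)–(1.34149, 0.0413, 0.428996)  len=0.8277
  (v2,v6,v7) [-++] → (1.34149, 0.0413, 0.428996)–(1.32366, 0.0413, 0.4232)  len=0.0187
  (v2,v7,v3) [-+-] → (1.32366, 0.0413, 0.4232)–(1.32366, 0.0413, -0.393246)  len=0.8164
  (v3,v7,v8) [-++] → (1.32366, 0.0413, -0.393246)–(1.32366, 0.0413, -0.4232)  len=0.0300
  (v3,v8,v4) [-+-] → (1.32366, 0.0413, -0.4232)–(2.10017, 0.0413, -0.675542)  len=0.8165
  (v4,v8,v9) [-++] → (2.10017, 0.0413, -0.675542)–(2.12865, 0.0413, -0.6848)  len=0.0300
  (v4,v9,v0) [-+-] → (2.12865, 0.0413, -0.6848)–(2.61513, 0.0413, -0.0151721)  len=0.8277
  (v0,v9,v5) [-++] → (2.61513, 0.0413, -0.0151721)–(2.62616, 0.0413, 0)  len=0.0188
  (v10,v15,v11) [+-+] → (-2.62616, 0.0413, 0)–(-2.61513, 0.0413, 0.0151721)  len=0.0188
  (v11,v15,v16) [+--] → (-2.61513, 0.0413, 0.0151721)–(-2.12865, 0.0413, 0.6848)  len=0.8277
  (v11,v16,v12) [+-+] → (-2.12865, 0.0413, 0.6848)–(-2.10017, 0.0413, 0.675542)  len=0.0300
  (v12,v16,v17) [+--] → (-2.10017, 0.0413, 0.675542)–(-1.32366, 0.0413, 0.4232)  len=0.8165
  (v12,v17,v13) [+-+] → (-1.32366, 0.0413, 0.4232)–(-1.32366, 0.0413, 0.393246)  len=0.0300
  (v13,v17,v18) [+--] → (-1.32366, 0.0413, 0.393246)–(-1.32366, 0.0413, -0.4232)  len=0.8164
  (v13,v18,v14) [+-+] → (-1.32366, 0.0413, -0.4232)–(-1.34149, 0.0413, -0.428996)  len=0.0187
  (v14,v18,v19) [+--] → (-1.34149, 0.0413, -0.428996)–(-2.12865, 0.0413, -0.6848)  len=0.8277
  (v14,v19,v10) [+-+] → (-2.12865, 0.0413, -0.6848)–(-2.13761, 0.0413, -0.672477)  len=0.0152
  (v10,v19,v15) [+--] → (-2.13761, 0.0413, -0.672477)–(-2.62616, 0.0413, 0)  len=0.8312

Chained into 2 loop(s):
  loop 1: 10 segments, perimeter = 4.2321
  loop 2: 10 segments, perimeter = 4.2321
Total perimeter = 8.464

loops=2 perimeter=8.464


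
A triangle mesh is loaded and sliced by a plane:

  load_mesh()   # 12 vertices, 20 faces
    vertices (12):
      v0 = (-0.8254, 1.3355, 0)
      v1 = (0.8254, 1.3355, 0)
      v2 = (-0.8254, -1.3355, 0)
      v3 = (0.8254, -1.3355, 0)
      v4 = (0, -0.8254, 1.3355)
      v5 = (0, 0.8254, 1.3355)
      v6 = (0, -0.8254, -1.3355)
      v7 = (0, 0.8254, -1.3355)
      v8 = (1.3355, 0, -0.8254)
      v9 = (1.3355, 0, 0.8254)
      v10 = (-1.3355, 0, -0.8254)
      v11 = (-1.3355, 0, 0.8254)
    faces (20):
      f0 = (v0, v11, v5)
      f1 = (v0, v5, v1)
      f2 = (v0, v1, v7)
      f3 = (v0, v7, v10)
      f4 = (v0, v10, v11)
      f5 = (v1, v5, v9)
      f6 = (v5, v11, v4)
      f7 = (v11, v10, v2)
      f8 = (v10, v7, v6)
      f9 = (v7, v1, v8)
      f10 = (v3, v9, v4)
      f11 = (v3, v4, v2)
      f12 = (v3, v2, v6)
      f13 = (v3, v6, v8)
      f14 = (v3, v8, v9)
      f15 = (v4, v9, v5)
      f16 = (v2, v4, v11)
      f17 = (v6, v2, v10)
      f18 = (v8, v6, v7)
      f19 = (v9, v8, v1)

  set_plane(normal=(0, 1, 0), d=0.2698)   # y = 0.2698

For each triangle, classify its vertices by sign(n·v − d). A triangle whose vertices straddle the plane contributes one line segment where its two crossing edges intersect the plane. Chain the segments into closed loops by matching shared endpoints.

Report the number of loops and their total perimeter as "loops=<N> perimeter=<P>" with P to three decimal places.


Straddling triangles (10 of 20):
  (v0,v11,v5) [+-+] → (-1.23245, 0.2698, 0.658651)–(-0.898963, 0.2698, 0.992137)  len=0.4716
  (v0,v7,v10) [++-] → (-0.898963, 0.2698, -0.992137)–(-1.23245, 0.2698, -0.658651)  len=0.4716
  (v0,v10,v11) [+--] → (-1.23245, 0.2698, -0.658651)–(-1.23245, 0.2698, 0.658651)  len=1.3173
  (v1,v5,v9) [++-] → (0.898963, 0.2698, 0.992137)–(1.23245, 0.2698, 0.658651)  len=0.4716
  (v5,v11,v4) [+--] → (-0.898963, 0.2698, 0.992137)–(0, 0.2698, 1.3355)  len=0.9623
  (v10,v7,v6) [-+-] → (-0.898963, 0.2698, -0.992137)–(0, 0.2698, -1.3355)  len=0.9623
  (v7,v1,v8) [++-] → (1.23245, 0.2698, -0.658651)–(0.898963, 0.2698, -0.992137)  len=0.4716
  (v4,v9,v5) [--+] → (0.898963, 0.2698, 0.992137)–(0, 0.2698, 1.3355)  len=0.9623
  (v8,v6,v7) [--+] → (0, 0.2698, -1.3355)–(0.898963, 0.2698, -0.992137)  len=0.9623
  (v9,v8,v1) [--+] → (1.23245, 0.2698, -0.658651)–(1.23245, 0.2698, 0.658651)  len=1.3173

Chained into 1 loop(s):
  loop 1: 10 segments, perimeter = 8.3703
Total perimeter = 8.370

loops=1 perimeter=8.370


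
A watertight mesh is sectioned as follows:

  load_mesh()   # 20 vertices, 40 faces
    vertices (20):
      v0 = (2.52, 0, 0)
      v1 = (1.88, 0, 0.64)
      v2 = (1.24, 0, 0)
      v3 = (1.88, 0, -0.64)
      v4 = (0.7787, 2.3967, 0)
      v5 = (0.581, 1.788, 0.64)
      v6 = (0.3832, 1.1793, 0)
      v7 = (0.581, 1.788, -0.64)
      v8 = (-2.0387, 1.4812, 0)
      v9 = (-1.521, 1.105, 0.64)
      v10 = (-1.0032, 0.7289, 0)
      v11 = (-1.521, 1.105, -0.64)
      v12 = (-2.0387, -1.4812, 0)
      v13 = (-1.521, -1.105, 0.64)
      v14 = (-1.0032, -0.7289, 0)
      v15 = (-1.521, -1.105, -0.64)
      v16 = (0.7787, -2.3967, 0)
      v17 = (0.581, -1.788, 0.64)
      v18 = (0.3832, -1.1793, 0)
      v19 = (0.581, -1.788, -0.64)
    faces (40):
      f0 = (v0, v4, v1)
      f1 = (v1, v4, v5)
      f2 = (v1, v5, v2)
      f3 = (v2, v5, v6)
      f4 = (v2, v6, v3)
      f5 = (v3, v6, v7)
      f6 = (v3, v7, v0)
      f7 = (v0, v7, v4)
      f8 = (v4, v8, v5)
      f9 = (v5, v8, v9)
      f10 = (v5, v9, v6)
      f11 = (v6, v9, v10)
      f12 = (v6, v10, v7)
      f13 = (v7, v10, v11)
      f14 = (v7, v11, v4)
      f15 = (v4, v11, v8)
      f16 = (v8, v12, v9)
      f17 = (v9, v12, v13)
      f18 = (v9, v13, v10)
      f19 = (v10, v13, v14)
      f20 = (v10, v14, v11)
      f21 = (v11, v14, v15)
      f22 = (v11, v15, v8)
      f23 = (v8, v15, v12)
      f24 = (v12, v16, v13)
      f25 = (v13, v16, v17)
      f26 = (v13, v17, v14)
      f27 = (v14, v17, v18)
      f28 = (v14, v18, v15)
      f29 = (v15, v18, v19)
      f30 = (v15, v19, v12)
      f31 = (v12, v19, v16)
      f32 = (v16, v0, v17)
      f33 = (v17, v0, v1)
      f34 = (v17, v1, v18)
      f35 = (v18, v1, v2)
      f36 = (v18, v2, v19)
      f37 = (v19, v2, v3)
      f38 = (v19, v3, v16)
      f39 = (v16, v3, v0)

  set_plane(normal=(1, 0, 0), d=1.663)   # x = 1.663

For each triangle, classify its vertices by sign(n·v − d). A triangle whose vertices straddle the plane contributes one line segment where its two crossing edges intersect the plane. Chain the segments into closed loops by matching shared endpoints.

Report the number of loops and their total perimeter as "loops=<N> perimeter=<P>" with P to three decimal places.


loops=1 perimeter=5.832

Straddling triangles (14 of 40):
  (v0,v4,v1) [+-+] → (1.663, 1.17956, 0)–(1.663, 0.472245, 0.513894)  len=0.8743
  (v1,v4,v5) [+--] → (1.663, 0.472245, 0.513894)–(1.663, 0.298688, 0.64)  len=0.2145
  (v1,v5,v2) [+--] → (1.663, 0.298688, 0.64)–(1.663, 0, 0.423)  len=0.3692
  (v2,v6,v3) [--+] → (1.663, 0.17097, -0.547215)–(1.663, 0, -0.423)  len=0.2113
  (v3,v6,v7) [+--] → (1.663, 0.17097, -0.547215)–(1.663, 0.298688, -0.64)  len=0.1579
  (v3,v7,v0) [+-+] → (1.663, 0.298688, -0.64)–(1.663, 0.790261, -0.282867)  len=0.6076
  (v0,v7,v4) [+--] → (1.663, 0.790261, -0.282867)–(1.663, 1.17956, 0)  len=0.4812
  (v16,v0,v17) [-+-] → (1.663, -1.17956, 0)–(1.663, -0.790261, 0.282867)  len=0.4812
  (v17,v0,v1) [-++] → (1.663, -0.790261, 0.282867)–(1.663, -0.298688, 0.64)  len=0.6076
  (v17,v1,v18) [-+-] → (1.663, -0.298688, 0.64)–(1.663, -0.17097, 0.547215)  len=0.1579
  (v18,v1,v2) [-+-] → (1.663, -0.17097, 0.547215)–(1.663, 0, 0.423)  len=0.2113
  (v19,v2,v3) [--+] → (1.663, 0, -0.423)–(1.663, -0.298688, -0.64)  len=0.3692
  (v19,v3,v16) [-+-] → (1.663, -0.298688, -0.64)–(1.663, -0.472245, -0.513894)  len=0.2145
  (v16,v3,v0) [-++] → (1.663, -0.472245, -0.513894)–(1.663, -1.17956, 0)  len=0.8743

Chained into 1 loop(s):
  loop 1: 14 segments, perimeter = 5.8321
Total perimeter = 5.832


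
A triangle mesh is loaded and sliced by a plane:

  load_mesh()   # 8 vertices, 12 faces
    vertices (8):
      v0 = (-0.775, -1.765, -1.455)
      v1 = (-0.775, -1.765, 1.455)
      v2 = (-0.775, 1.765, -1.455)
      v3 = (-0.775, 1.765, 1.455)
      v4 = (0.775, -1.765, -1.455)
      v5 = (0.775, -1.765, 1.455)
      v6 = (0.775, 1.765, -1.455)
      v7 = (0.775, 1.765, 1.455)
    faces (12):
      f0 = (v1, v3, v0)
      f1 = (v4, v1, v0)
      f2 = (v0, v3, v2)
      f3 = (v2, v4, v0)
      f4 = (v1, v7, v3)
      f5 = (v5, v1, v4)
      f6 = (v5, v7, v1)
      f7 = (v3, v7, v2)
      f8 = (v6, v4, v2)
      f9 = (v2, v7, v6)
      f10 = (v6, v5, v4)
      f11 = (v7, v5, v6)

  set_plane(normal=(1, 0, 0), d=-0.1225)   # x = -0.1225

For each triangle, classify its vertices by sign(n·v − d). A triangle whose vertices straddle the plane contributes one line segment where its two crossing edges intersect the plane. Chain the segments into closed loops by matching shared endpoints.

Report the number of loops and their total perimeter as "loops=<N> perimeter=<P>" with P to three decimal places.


loops=1 perimeter=12.880

Straddling triangles (8 of 12):
  (v4,v1,v0) [+--] → (-0.1225, -1.765, 0.229984)–(-0.1225, -1.765, -1.455)  len=1.6850
  (v2,v4,v0) [-+-] → (-0.1225, 0.278984, -1.455)–(-0.1225, -1.765, -1.455)  len=2.0440
  (v1,v7,v3) [-+-] → (-0.1225, -0.278984, 1.455)–(-0.1225, 1.765, 1.455)  len=2.0440
  (v5,v1,v4) [+-+] → (-0.1225, -1.765, 1.455)–(-0.1225, -1.765, 0.229984)  len=1.2250
  (v5,v7,v1) [++-] → (-0.1225, -0.278984, 1.455)–(-0.1225, -1.765, 1.455)  len=1.4860
  (v3,v7,v2) [-+-] → (-0.1225, 1.765, 1.455)–(-0.1225, 1.765, -0.229984)  len=1.6850
  (v6,v4,v2) [++-] → (-0.1225, 0.278984, -1.455)–(-0.1225, 1.765, -1.455)  len=1.4860
  (v2,v7,v6) [-++] → (-0.1225, 1.765, -0.229984)–(-0.1225, 1.765, -1.455)  len=1.2250

Chained into 1 loop(s):
  loop 1: 8 segments, perimeter = 12.8800
Total perimeter = 12.880


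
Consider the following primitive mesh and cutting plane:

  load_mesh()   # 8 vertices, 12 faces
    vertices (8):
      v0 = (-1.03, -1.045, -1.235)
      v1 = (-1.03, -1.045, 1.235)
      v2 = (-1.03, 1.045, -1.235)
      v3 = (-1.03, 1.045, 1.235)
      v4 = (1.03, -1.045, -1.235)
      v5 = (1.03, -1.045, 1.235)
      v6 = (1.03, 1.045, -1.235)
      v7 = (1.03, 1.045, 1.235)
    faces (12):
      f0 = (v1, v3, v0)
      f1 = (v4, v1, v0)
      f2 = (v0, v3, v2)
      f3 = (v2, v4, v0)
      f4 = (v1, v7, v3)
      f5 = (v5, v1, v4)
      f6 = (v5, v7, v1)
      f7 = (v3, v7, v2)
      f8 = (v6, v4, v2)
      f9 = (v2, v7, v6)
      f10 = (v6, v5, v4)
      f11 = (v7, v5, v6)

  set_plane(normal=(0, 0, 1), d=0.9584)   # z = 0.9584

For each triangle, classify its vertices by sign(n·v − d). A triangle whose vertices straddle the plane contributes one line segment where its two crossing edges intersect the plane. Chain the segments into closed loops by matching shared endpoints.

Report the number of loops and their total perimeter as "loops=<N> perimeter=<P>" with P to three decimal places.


loops=1 perimeter=8.300

Straddling triangles (8 of 12):
  (v1,v3,v0) [++-] → (-1.03, 0.810954, 0.9584)–(-1.03, -1.045, 0.9584)  len=1.8560
  (v4,v1,v0) [-+-] → (-0.799313, -1.045, 0.9584)–(-1.03, -1.045, 0.9584)  len=0.2307
  (v0,v3,v2) [-+-] → (-1.03, 0.810954, 0.9584)–(-1.03, 1.045, 0.9584)  len=0.2340
  (v5,v1,v4) [++-] → (-0.799313, -1.045, 0.9584)–(1.03, -1.045, 0.9584)  len=1.8293
  (v3,v7,v2) [++-] → (0.799313, 1.045, 0.9584)–(-1.03, 1.045, 0.9584)  len=1.8293
  (v2,v7,v6) [-+-] → (0.799313, 1.045, 0.9584)–(1.03, 1.045, 0.9584)  len=0.2307
  (v6,v5,v4) [-+-] → (1.03, -0.810954, 0.9584)–(1.03, -1.045, 0.9584)  len=0.2340
  (v7,v5,v6) [++-] → (1.03, -0.810954, 0.9584)–(1.03, 1.045, 0.9584)  len=1.8560

Chained into 1 loop(s):
  loop 1: 8 segments, perimeter = 8.3000
Total perimeter = 8.300


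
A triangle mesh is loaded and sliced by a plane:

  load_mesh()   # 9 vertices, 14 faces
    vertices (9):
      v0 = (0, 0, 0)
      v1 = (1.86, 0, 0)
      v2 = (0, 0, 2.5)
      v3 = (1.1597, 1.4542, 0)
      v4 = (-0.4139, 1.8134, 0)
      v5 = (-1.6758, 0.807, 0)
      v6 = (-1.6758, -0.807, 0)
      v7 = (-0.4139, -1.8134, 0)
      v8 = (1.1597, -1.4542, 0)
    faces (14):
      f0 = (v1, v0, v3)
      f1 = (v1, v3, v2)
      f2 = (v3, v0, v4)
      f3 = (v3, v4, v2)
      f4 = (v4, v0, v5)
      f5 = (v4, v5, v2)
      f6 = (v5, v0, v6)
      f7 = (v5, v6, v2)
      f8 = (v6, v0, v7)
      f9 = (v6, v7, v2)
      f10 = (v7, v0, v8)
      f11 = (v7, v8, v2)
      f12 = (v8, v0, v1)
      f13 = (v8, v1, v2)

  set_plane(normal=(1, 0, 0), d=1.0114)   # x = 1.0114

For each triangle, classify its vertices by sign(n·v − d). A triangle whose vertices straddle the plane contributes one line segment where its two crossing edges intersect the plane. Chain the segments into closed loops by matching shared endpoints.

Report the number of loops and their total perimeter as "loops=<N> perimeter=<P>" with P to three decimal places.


loops=1 perimeter=6.774

Straddling triangles (8 of 14):
  (v1,v0,v3) [+-+] → (1.0114, 0, 0)–(1.0114, 1.26824, 0)  len=1.2682
  (v1,v3,v2) [++-] → (1.0114, 1.26824, 0.319695)–(1.0114, 0, 1.14059)  len=1.5107
  (v3,v0,v4) [+--] → (1.0114, 1.26824, 0)–(1.0114, 1.48805, 0)  len=0.2198
  (v3,v4,v2) [+--] → (1.0114, 1.48805, 0)–(1.0114, 1.26824, 0.319695)  len=0.3880
  (v7,v0,v8) [--+] → (1.0114, -1.26824, 0)–(1.0114, -1.48805, 0)  len=0.2198
  (v7,v8,v2) [-+-] → (1.0114, -1.48805, 0)–(1.0114, -1.26824, 0.319695)  len=0.3880
  (v8,v0,v1) [+-+] → (1.0114, -1.26824, 0)–(1.0114, 0, 0)  len=1.2682
  (v8,v1,v2) [++-] → (1.0114, 0, 1.14059)–(1.0114, -1.26824, 0.319695)  len=1.5107

Chained into 1 loop(s):
  loop 1: 8 segments, perimeter = 6.7735
Total perimeter = 6.774


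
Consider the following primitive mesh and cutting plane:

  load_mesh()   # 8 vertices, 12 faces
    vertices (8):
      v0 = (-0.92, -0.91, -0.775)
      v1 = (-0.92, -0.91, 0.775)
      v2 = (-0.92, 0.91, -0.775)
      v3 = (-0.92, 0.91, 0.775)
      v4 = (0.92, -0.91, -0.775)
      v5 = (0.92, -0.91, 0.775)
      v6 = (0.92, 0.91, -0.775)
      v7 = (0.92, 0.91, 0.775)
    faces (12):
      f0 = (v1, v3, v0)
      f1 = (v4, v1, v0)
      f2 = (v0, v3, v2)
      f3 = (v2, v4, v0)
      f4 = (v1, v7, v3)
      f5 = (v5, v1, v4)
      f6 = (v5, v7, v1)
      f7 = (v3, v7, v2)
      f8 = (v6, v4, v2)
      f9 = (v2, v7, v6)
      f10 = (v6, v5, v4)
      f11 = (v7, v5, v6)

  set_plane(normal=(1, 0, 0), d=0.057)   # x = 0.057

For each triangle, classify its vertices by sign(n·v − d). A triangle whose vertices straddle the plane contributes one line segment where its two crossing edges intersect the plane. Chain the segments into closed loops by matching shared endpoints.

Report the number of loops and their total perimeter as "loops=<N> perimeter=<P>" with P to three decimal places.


loops=1 perimeter=6.740

Straddling triangles (8 of 12):
  (v4,v1,v0) [+--] → (0.057, -0.91, -0.0480163)–(0.057, -0.91, -0.775)  len=0.7270
  (v2,v4,v0) [-+-] → (0.057, -0.0563804, -0.775)–(0.057, -0.91, -0.775)  len=0.8536
  (v1,v7,v3) [-+-] → (0.057, 0.0563804, 0.775)–(0.057, 0.91, 0.775)  len=0.8536
  (v5,v1,v4) [+-+] → (0.057, -0.91, 0.775)–(0.057, -0.91, -0.0480163)  len=0.8230
  (v5,v7,v1) [++-] → (0.057, 0.0563804, 0.775)–(0.057, -0.91, 0.775)  len=0.9664
  (v3,v7,v2) [-+-] → (0.057, 0.91, 0.775)–(0.057, 0.91, 0.0480163)  len=0.7270
  (v6,v4,v2) [++-] → (0.057, -0.0563804, -0.775)–(0.057, 0.91, -0.775)  len=0.9664
  (v2,v7,v6) [-++] → (0.057, 0.91, 0.0480163)–(0.057, 0.91, -0.775)  len=0.8230

Chained into 1 loop(s):
  loop 1: 8 segments, perimeter = 6.7400
Total perimeter = 6.740


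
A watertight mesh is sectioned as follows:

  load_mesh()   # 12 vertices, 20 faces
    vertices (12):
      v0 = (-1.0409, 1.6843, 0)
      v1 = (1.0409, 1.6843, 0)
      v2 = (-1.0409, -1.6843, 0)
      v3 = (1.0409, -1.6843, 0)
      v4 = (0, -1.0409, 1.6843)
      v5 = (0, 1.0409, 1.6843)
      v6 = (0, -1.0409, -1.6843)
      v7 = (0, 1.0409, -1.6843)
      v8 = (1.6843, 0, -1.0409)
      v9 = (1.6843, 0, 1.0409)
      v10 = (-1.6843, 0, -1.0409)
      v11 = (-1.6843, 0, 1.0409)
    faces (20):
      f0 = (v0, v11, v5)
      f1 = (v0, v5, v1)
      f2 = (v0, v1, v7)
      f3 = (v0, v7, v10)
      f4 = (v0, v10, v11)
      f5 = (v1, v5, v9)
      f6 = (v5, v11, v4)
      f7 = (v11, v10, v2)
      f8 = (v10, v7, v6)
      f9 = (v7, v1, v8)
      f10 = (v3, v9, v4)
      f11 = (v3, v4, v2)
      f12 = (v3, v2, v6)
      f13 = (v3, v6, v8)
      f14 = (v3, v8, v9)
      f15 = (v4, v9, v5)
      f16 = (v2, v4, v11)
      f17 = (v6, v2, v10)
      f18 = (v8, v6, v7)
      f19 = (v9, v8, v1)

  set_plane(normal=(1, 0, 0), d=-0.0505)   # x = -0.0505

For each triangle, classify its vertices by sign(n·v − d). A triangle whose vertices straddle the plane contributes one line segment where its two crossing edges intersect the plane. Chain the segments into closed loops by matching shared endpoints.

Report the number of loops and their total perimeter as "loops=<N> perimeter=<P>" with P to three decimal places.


Straddling triangles (10 of 20):
  (v0,v11,v5) [--+] → (-0.0505, 1.00969, 1.66501)–(-0.0505, 1.07212, 1.60258)  len=0.0883
  (v0,v5,v1) [-++] → (-0.0505, 1.07212, 1.60258)–(-0.0505, 1.6843, 0)  len=1.7155
  (v0,v1,v7) [-++] → (-0.0505, 1.6843, 0)–(-0.0505, 1.07212, -1.60258)  len=1.7155
  (v0,v7,v10) [-+-] → (-0.0505, 1.07212, -1.60258)–(-0.0505, 1.00969, -1.66501)  len=0.0883
  (v5,v11,v4) [+-+] → (-0.0505, 1.00969, 1.66501)–(-0.0505, -1.00969, 1.66501)  len=2.0194
  (v10,v7,v6) [-++] → (-0.0505, 1.00969, -1.66501)–(-0.0505, -1.00969, -1.66501)  len=2.0194
  (v3,v4,v2) [++-] → (-0.0505, -1.07212, 1.60258)–(-0.0505, -1.6843, 0)  len=1.7155
  (v3,v2,v6) [+-+] → (-0.0505, -1.6843, 0)–(-0.0505, -1.07212, -1.60258)  len=1.7155
  (v2,v4,v11) [-+-] → (-0.0505, -1.07212, 1.60258)–(-0.0505, -1.00969, 1.66501)  len=0.0883
  (v6,v2,v10) [+--] → (-0.0505, -1.07212, -1.60258)–(-0.0505, -1.00969, -1.66501)  len=0.0883

Chained into 1 loop(s):
  loop 1: 10 segments, perimeter = 11.2540
Total perimeter = 11.254

loops=1 perimeter=11.254


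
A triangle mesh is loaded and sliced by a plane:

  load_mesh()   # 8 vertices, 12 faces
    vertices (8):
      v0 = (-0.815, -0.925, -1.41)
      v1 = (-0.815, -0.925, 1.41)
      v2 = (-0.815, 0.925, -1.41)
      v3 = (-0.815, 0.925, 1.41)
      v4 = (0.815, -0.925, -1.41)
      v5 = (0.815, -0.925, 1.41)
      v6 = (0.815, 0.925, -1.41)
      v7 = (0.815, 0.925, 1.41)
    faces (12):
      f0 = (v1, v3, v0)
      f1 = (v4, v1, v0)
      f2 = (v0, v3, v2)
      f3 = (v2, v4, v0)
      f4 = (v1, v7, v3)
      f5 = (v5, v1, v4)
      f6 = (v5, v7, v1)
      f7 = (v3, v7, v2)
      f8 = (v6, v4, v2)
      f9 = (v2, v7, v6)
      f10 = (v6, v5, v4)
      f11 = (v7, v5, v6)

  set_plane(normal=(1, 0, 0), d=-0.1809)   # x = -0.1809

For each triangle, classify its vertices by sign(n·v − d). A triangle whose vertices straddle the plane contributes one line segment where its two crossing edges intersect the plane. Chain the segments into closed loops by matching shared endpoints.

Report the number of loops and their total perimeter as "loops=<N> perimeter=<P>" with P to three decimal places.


Straddling triangles (8 of 12):
  (v4,v1,v0) [+--] → (-0.1809, -0.925, 0.312968)–(-0.1809, -0.925, -1.41)  len=1.7230
  (v2,v4,v0) [-+-] → (-0.1809, 0.205316, -1.41)–(-0.1809, -0.925, -1.41)  len=1.1303
  (v1,v7,v3) [-+-] → (-0.1809, -0.205316, 1.41)–(-0.1809, 0.925, 1.41)  len=1.1303
  (v5,v1,v4) [+-+] → (-0.1809, -0.925, 1.41)–(-0.1809, -0.925, 0.312968)  len=1.0970
  (v5,v7,v1) [++-] → (-0.1809, -0.205316, 1.41)–(-0.1809, -0.925, 1.41)  len=0.7197
  (v3,v7,v2) [-+-] → (-0.1809, 0.925, 1.41)–(-0.1809, 0.925, -0.312968)  len=1.7230
  (v6,v4,v2) [++-] → (-0.1809, 0.205316, -1.41)–(-0.1809, 0.925, -1.41)  len=0.7197
  (v2,v7,v6) [-++] → (-0.1809, 0.925, -0.312968)–(-0.1809, 0.925, -1.41)  len=1.0970

Chained into 1 loop(s):
  loop 1: 8 segments, perimeter = 9.3400
Total perimeter = 9.340

loops=1 perimeter=9.340


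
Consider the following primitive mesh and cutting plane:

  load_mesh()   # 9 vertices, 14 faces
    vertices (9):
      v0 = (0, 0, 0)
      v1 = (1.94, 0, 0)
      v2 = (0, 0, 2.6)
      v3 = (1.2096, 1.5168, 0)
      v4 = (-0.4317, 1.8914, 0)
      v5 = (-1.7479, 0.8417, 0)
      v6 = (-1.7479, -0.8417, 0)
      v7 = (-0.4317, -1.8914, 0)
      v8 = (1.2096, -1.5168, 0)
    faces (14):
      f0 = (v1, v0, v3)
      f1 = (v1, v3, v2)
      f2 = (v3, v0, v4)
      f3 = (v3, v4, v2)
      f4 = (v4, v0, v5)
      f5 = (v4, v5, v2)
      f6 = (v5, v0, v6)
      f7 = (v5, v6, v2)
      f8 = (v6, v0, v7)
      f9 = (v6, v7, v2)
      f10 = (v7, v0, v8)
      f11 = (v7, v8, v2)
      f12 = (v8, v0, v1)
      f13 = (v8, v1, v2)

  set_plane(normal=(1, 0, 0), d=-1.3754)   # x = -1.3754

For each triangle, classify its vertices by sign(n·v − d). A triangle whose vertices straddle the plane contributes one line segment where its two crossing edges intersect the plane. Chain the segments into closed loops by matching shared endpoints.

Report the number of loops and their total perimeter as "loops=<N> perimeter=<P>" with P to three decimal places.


loops=1 perimeter=5.064

Straddling triangles (6 of 14):
  (v4,v0,v5) [++-] → (-1.3754, 0.662323, 0)–(-1.3754, 1.13878, 0)  len=0.4765
  (v4,v5,v2) [+-+] → (-1.3754, 1.13878, 0)–(-1.3754, 0.662323, 0.554093)  len=0.7308
  (v5,v0,v6) [-+-] → (-1.3754, 0.662323, 0)–(-1.3754, -0.662323, 0)  len=1.3246
  (v5,v6,v2) [--+] → (-1.3754, -0.662323, 0.554093)–(-1.3754, 0.662323, 0.554093)  len=1.3246
  (v6,v0,v7) [-++] → (-1.3754, -0.662323, 0)–(-1.3754, -1.13878, 0)  len=0.4765
  (v6,v7,v2) [-++] → (-1.3754, -1.13878, 0)–(-1.3754, -0.662323, 0.554093)  len=0.7308

Chained into 1 loop(s):
  loop 1: 6 segments, perimeter = 5.0637
Total perimeter = 5.064


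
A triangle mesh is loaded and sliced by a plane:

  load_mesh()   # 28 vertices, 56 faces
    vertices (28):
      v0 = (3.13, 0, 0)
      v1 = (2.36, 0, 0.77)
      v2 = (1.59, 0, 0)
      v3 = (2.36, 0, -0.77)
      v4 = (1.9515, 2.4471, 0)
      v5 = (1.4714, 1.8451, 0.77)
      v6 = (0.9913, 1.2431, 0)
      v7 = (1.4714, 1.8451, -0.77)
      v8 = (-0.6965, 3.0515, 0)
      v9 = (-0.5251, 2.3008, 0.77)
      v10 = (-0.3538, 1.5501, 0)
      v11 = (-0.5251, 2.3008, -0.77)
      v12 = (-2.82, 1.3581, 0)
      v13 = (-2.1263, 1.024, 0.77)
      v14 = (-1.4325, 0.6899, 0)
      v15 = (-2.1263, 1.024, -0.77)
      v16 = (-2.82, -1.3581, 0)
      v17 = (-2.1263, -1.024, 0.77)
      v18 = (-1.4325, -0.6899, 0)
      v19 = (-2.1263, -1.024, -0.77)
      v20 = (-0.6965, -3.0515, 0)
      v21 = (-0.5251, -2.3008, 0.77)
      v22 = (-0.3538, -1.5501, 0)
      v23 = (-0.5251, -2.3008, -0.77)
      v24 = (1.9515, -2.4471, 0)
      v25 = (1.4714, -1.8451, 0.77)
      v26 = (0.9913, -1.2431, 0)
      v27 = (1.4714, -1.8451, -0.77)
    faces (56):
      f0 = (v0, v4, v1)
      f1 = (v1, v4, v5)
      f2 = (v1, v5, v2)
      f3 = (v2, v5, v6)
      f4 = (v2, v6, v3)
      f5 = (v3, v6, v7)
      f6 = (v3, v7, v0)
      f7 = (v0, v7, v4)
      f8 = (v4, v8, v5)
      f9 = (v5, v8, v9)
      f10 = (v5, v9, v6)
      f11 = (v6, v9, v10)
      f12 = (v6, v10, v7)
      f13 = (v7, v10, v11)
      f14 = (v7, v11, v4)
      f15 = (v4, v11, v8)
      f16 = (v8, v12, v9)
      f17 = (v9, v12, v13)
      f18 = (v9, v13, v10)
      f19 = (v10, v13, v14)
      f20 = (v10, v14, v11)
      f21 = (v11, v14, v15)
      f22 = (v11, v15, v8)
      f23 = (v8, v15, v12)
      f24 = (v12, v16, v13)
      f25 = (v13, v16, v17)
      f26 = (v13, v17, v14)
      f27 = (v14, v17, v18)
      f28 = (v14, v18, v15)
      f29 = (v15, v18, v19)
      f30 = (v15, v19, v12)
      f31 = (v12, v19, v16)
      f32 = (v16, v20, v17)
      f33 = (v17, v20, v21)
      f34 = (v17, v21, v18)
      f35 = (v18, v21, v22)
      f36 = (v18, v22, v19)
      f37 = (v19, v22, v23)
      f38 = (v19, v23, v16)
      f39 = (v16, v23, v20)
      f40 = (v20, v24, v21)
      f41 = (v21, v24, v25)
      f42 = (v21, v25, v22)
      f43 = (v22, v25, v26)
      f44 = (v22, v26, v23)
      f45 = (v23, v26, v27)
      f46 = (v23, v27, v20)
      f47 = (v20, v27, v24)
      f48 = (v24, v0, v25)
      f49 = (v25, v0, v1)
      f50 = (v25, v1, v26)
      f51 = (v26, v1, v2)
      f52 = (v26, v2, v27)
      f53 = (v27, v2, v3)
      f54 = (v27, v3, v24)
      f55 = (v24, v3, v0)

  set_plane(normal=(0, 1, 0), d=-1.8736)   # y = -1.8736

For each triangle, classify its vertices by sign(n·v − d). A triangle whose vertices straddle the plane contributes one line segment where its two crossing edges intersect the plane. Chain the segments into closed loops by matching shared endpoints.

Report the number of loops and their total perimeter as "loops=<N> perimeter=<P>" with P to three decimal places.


Straddling triangles (16 of 56):
  (v16,v20,v17) [+-+] → (-2.17357, -1.8736, 0)–(-1.52716, -1.8736, 0.447341)  len=0.7861
  (v17,v20,v21) [+--] → (-1.52716, -1.8736, 0.447341)–(-1.06084, -1.8736, 0.77)  len=0.5671
  (v17,v21,v18) [+-+] → (-1.06084, -1.8736, 0.77)–(-0.765736, -1.8736, 0.565801)  len=0.3589
  (v18,v21,v22) [+-+] → (-0.765736, -1.8736, 0.565801)–(-0.427619, -1.8736, 0.331817)  len=0.4112
  (v19,v22,v23) [++-] → (-0.427619, -1.8736, -0.331817)–(-1.06084, -1.8736, -0.77)  len=0.7700
  (v19,v23,v16) [+-+] → (-1.06084, -1.8736, -0.77)–(-1.56507, -1.8736, -0.421062)  len=0.6132
  (v16,v23,v20) [+--] → (-1.56507, -1.8736, -0.421062)–(-2.17357, -1.8736, 0)  len=0.7400
  (v21,v24,v25) [--+] → (1.49413, -1.8736, 0.733547)–(1.34654, -1.8736, 0.77)  len=0.1520
  (v21,v25,v22) [-++] → (1.34654, -1.8736, 0.77)–(-0.427619, -1.8736, 0.331817)  len=1.8275
  (v22,v26,v23) [++-] → (0.0873667, -1.8736, -0.459001)–(-0.427619, -1.8736, -0.331817)  len=0.5305
  (v23,v26,v27) [-++] → (0.0873667, -1.8736, -0.459001)–(1.34654, -1.8736, -0.77)  len=1.2970
  (v23,v27,v20) [-+-] → (1.34654, -1.8736, -0.77)–(1.42019, -1.8736, -0.75181)  len=0.0759
  (v20,v27,v24) [-+-] → (1.42019, -1.8736, -0.75181)–(1.49413, -1.8736, -0.733547)  len=0.0762
  (v24,v0,v25) [-++] → (2.22769, -1.8736, 0)–(1.49413, -1.8736, 0.733547)  len=1.0374
  (v27,v3,v24) [++-] → (2.04724, -1.8736, -0.180456)–(1.49413, -1.8736, -0.733547)  len=0.7822
  (v24,v3,v0) [-++] → (2.04724, -1.8736, -0.180456)–(2.22769, -1.8736, 0)  len=0.2552

Chained into 1 loop(s):
  loop 1: 16 segments, perimeter = 10.2802
Total perimeter = 10.280

loops=1 perimeter=10.280
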